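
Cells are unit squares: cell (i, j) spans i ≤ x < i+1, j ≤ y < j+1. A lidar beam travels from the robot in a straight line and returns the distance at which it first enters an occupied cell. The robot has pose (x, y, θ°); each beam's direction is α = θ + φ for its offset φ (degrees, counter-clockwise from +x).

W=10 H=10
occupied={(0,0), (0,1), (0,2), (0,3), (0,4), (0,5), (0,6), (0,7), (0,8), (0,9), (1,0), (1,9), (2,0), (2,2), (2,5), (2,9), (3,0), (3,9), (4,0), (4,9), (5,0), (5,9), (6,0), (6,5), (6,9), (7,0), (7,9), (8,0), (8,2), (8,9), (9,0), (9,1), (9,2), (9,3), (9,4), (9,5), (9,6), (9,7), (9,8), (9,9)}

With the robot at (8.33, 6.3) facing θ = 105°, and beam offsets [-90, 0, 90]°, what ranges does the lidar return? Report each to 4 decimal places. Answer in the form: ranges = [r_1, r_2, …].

beam 1: φ=-90°, α=15°
  d=(0.9659,0.2588)  start (8,6)  tX=0.6936 tY=2.7046  stride 1/|dx|=1.0353 1/|dy|=3.8637
    cross x-line → (9,6), t=0.6936 (wall)
  → r_1 = 0.6936
beam 2: φ=0°, α=105°
  d=(-0.2588,0.9659)  start (8,6)  tX=1.2750 tY=0.7247  stride 1/|dx|=3.8637 1/|dy|=1.0353
    cross y-line → (8,7), t=0.7247
    cross x-line → (7,7), t=1.2750
    cross y-line → (7,8), t=1.7600
    cross y-line → (7,9), t=2.7952 (wall)
  → r_2 = 2.7952
beam 3: φ=90°, α=195°
  d=(-0.9659,-0.2588)  start (8,6)  tX=0.3416 tY=1.1591  stride 1/|dx|=1.0353 1/|dy|=3.8637
    cross x-line → (7,6), t=0.3416
    cross y-line → (7,5), t=1.1591
    cross x-line → (6,5), t=1.3769 (wall)
  → r_3 = 1.3769

ranges = [0.6936, 2.7952, 1.3769]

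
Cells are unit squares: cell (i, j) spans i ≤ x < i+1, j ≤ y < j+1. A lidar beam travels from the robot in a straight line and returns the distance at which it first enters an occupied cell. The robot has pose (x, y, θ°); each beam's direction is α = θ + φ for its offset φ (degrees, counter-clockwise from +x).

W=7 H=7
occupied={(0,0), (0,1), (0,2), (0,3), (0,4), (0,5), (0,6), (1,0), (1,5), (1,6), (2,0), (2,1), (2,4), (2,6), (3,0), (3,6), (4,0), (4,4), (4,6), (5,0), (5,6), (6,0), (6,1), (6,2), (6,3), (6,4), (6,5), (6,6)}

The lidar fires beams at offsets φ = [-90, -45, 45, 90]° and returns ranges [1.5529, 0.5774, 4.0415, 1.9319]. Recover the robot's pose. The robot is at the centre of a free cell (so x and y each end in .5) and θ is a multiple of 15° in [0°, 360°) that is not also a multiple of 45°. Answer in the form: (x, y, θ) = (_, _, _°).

Enumerate (i+0.5, j+0.5, θ) over the 21 free cells and 16 admissible headings. For each, cast all 4 beams and compare to the given ranges.
  (3.5, 1.5, 150°): beam 1 = 2.8868 ≠ 1.5529 ✗
  (5.5, 3.5, 240°): beam 1 = 1.0000 ≠ 1.5529 ✗
  (1.5, 3.5, 300°): beam 1 = 0.5774 ≠ 1.5529 ✗
  …
  (5.5, 4.5, 195°): r_1=1.5529, r_2=0.5774, r_3=4.0415, r_4=1.9319 — all match ✓
Only this pose fits every beam.

(x, y, θ) = (5.5, 4.5, 195°)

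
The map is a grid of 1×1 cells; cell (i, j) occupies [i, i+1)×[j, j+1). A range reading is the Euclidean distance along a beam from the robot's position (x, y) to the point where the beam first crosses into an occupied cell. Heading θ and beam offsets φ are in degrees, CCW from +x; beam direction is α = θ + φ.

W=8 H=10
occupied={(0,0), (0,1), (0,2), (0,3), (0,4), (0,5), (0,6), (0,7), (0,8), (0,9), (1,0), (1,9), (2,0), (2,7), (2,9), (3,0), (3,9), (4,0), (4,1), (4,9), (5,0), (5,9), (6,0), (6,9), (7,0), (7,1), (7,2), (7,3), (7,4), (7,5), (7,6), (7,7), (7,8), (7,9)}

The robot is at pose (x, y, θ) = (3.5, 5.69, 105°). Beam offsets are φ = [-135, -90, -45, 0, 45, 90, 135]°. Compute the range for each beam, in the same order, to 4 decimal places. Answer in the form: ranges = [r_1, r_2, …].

ranges = [4.0415, 3.6235, 3.8221, 1.9319, 2.8868, 2.5882, 5.0000]

beam 1: φ=-135°, α=330°
  dir = (cos 330°, sin 330°) = (0.8660, -0.5000); from cell (3,5)
  next x-line at t=0.5774, next y-line at t=1.3800; Δt_x=1.1547, Δt_y=2.0000
    x: enter (4,5) at t=0.5774
    y: enter (4,4) at t=1.3800
    x: enter (5,4) at t=1.7321
    x: enter (6,4) at t=2.8868
    y: enter (6,3) at t=3.3800
    x: enter (7,3) at t=4.0415 ← occupied
  → r_1 = 4.0415
beam 2: φ=-90°, α=15°
  dir = (cos 15°, sin 15°) = (0.9659, 0.2588); from cell (3,5)
  next x-line at t=0.5176, next y-line at t=1.1977; Δt_x=1.0353, Δt_y=3.8637
    x: enter (4,5) at t=0.5176
    y: enter (4,6) at t=1.1977
    x: enter (5,6) at t=1.5529
    x: enter (6,6) at t=2.5882
    x: enter (7,6) at t=3.6235 ← occupied
  → r_2 = 3.6235
beam 3: φ=-45°, α=60°
  dir = (cos 60°, sin 60°) = (0.5000, 0.8660); from cell (3,5)
  next x-line at t=1.0000, next y-line at t=0.3580; Δt_x=2.0000, Δt_y=1.1547
    y: enter (3,6) at t=0.3580
    x: enter (4,6) at t=1.0000
    y: enter (4,7) at t=1.5127
    y: enter (4,8) at t=2.6674
    x: enter (5,8) at t=3.0000
    y: enter (5,9) at t=3.8221 ← occupied
  → r_3 = 3.8221
beam 4: φ=0°, α=105°
  dir = (cos 105°, sin 105°) = (-0.2588, 0.9659); from cell (3,5)
  next x-line at t=1.9319, next y-line at t=0.3209; Δt_x=3.8637, Δt_y=1.0353
    y: enter (3,6) at t=0.3209
    y: enter (3,7) at t=1.3562
    x: enter (2,7) at t=1.9319 ← occupied
  → r_4 = 1.9319
beam 5: φ=45°, α=150°
  dir = (cos 150°, sin 150°) = (-0.8660, 0.5000); from cell (3,5)
  next x-line at t=0.5774, next y-line at t=0.6200; Δt_x=1.1547, Δt_y=2.0000
    x: enter (2,5) at t=0.5774
    y: enter (2,6) at t=0.6200
    x: enter (1,6) at t=1.7321
    y: enter (1,7) at t=2.6200
    x: enter (0,7) at t=2.8868 ← occupied
  → r_5 = 2.8868
beam 6: φ=90°, α=195°
  dir = (cos 195°, sin 195°) = (-0.9659, -0.2588); from cell (3,5)
  next x-line at t=0.5176, next y-line at t=2.6660; Δt_x=1.0353, Δt_y=3.8637
    x: enter (2,5) at t=0.5176
    x: enter (1,5) at t=1.5529
    x: enter (0,5) at t=2.5882 ← occupied
  → r_6 = 2.5882
beam 7: φ=135°, α=240°
  dir = (cos 240°, sin 240°) = (-0.5000, -0.8660); from cell (3,5)
  next x-line at t=1.0000, next y-line at t=0.7967; Δt_x=2.0000, Δt_y=1.1547
    y: enter (3,4) at t=0.7967
    x: enter (2,4) at t=1.0000
    y: enter (2,3) at t=1.9514
    x: enter (1,3) at t=3.0000
    y: enter (1,2) at t=3.1061
    y: enter (1,1) at t=4.2608
    x: enter (0,1) at t=5.0000 ← occupied
  → r_7 = 5.0000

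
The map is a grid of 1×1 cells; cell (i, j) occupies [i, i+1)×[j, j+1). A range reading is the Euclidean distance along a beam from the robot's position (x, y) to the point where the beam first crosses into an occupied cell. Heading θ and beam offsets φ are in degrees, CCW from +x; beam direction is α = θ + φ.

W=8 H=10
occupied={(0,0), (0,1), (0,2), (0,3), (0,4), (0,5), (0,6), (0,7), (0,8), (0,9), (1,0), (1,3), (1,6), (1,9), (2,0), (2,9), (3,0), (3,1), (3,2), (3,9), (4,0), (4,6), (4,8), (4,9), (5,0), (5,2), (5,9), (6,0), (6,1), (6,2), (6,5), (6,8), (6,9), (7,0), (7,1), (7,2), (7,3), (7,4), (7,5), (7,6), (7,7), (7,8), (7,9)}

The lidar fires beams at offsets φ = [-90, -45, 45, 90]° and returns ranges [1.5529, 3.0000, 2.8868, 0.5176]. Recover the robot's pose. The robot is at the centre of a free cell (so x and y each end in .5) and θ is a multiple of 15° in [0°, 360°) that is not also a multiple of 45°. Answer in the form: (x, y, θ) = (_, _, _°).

(x, y, θ) = (1.5, 5.5, 345°)

Candidates: 37 free-cell centres × 16 headings = 592 poses. Raycast each; keep the one whose scan matches to 4 dp.
  (5.5, 8.5, 345°): beam 1 = 1.9319 ≠ 1.5529 ✗
  (1.5, 2.5, 60°): beam 1 = 1.7321 ≠ 1.5529 ✗
  (5.5, 7.5, 165°): beam 2 = 1.0000 ≠ 3.0000 ✗
  (6.5, 6.5, 30°): beam 1 = 0.5774 ≠ 1.5529 ✗
  …
  (1.5, 5.5, 345°): r_1=1.5529, r_2=3.0000, r_3=2.8868, r_4=0.5176 — all match ✓
Unique over the lattice → pose = (1.5, 5.5, 345°).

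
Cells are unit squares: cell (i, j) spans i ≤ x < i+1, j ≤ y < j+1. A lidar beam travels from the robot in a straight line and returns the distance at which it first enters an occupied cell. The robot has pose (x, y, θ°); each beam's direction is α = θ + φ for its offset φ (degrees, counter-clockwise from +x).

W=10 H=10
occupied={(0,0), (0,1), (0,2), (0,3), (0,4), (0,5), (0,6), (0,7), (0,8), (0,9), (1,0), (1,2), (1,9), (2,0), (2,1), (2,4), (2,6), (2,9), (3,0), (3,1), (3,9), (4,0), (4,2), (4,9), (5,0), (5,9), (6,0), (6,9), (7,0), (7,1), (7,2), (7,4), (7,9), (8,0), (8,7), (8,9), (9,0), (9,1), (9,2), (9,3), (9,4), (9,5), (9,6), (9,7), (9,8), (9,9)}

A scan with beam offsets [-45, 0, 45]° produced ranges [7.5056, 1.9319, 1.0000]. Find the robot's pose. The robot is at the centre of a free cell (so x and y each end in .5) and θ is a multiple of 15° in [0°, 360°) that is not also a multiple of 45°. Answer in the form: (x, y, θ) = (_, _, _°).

(x, y, θ) = (8.5, 6.5, 255°)

Enumerate (i+0.5, j+0.5, θ) over the 54 free cells and 16 admissible headings. For each, cast all 3 beams and compare to the given ranges.
  (6.5, 8.5, 150°): beam 1 = 0.5176 ≠ 7.5056 ✗
  (3.5, 4.5, 195°): beam 1 = 0.5774 ≠ 7.5056 ✗
  (3.5, 3.5, 285°): beam 1 = 1.7321 ≠ 7.5056 ✗
  (3.5, 8.5, 105°): beam 1 = 0.5774 ≠ 7.5056 ✗
  (4.5, 4.5, 210°): beam 1 = 1.5529 ≠ 7.5056 ✗
  …
  (8.5, 6.5, 255°): r_1=7.5056, r_2=1.9319, r_3=1.0000 — all match ✓
No second candidate reproduces the full scan.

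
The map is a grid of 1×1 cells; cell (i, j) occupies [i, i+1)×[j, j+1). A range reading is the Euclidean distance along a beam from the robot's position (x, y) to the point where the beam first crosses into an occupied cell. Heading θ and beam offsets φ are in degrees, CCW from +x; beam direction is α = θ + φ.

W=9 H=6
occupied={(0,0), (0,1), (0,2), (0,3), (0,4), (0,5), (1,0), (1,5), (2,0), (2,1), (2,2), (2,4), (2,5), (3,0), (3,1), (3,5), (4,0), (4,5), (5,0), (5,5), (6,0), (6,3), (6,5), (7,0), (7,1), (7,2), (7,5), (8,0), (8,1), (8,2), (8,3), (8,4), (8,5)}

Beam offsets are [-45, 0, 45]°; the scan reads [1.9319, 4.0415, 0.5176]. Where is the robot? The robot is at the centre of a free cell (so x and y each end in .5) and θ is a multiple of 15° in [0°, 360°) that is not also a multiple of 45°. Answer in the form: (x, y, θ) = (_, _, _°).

(x, y, θ) = (6.5, 4.5, 210°)

Candidates: 21 free-cell centres × 16 headings = 336 poses. Raycast each; keep the one whose scan matches to 4 dp.
  (4.5, 3.5, 165°): beam 1 = 1.7321 ≠ 1.9319 ✗
  (7.5, 3.5, 300°): beam 1 = 0.5176 ≠ 1.9319 ✗
  (5.5, 1.5, 195°): beam 1 = 2.8868 ≠ 1.9319 ✗
  …
  (6.5, 4.5, 210°): r_1=1.9319, r_2=4.0415, r_3=0.5176 — all match ✓
Only this pose fits every beam.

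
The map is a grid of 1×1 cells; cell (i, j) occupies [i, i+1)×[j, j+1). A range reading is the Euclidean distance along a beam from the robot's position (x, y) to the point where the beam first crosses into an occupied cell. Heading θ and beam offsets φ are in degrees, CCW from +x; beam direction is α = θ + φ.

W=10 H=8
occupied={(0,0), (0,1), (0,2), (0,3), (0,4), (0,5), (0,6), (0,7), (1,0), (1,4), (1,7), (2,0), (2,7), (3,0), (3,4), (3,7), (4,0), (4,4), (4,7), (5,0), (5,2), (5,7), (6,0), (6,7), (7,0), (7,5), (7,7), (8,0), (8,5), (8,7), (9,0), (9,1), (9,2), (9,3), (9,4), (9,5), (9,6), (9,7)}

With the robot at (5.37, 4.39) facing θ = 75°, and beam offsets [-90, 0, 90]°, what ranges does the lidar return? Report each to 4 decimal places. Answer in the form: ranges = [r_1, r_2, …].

ranges = [3.7581, 2.7021, 0.3831]

beam 1: φ=-90°, α=345°
  dir = (cos 345°, sin 345°) = (0.9659, -0.2588); from cell (5,4)
  next x-line at t=0.6522, next y-line at t=1.5068; Δt_x=1.0353, Δt_y=3.8637
    x: enter (6,4) at t=0.6522
    y: enter (6,3) at t=1.5068
    x: enter (7,3) at t=1.6875
    x: enter (8,3) at t=2.7228
    x: enter (9,3) at t=3.7581 ← occupied
  → r_1 = 3.7581
beam 2: φ=0°, α=75°
  dir = (cos 75°, sin 75°) = (0.2588, 0.9659); from cell (5,4)
  next x-line at t=2.4341, next y-line at t=0.6315; Δt_x=3.8637, Δt_y=1.0353
    y: enter (5,5) at t=0.6315
    y: enter (5,6) at t=1.6668
    x: enter (6,6) at t=2.4341
    y: enter (6,7) at t=2.7021 ← occupied
  → r_2 = 2.7021
beam 3: φ=90°, α=165°
  dir = (cos 165°, sin 165°) = (-0.9659, 0.2588); from cell (5,4)
  next x-line at t=0.3831, next y-line at t=2.3569; Δt_x=1.0353, Δt_y=3.8637
    x: enter (4,4) at t=0.3831 ← occupied
  → r_3 = 0.3831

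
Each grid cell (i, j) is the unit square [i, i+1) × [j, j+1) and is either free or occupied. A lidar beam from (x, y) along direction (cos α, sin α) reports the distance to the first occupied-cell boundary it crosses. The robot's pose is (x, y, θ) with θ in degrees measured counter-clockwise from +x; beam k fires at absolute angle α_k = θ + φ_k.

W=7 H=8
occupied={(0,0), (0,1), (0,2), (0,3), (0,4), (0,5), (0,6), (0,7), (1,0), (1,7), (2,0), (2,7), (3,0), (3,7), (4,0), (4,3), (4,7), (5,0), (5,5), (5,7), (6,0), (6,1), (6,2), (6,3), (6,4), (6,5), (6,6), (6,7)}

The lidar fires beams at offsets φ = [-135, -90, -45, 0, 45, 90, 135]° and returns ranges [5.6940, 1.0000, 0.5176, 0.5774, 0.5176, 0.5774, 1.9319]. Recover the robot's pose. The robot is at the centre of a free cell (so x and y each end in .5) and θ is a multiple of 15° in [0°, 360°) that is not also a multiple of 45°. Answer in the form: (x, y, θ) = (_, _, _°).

(x, y, θ) = (1.5, 1.5, 210°)

Enumerate (i+0.5, j+0.5, θ) over the 28 free cells and 16 admissible headings. For each, cast all 7 beams and compare to the given ranges.
  (5.5, 3.5, 285°): beam 1 = 0.5774 ≠ 5.6940 ✗
  (2.5, 6.5, 15°): beam 1 = 3.0000 ≠ 5.6940 ✗
  (1.5, 2.5, 75°): beam 1 = 1.7321 ≠ 5.6940 ✗
  (1.5, 6.5, 120°): beam 1 = 3.6235 ≠ 5.6940 ✗
  …
  (1.5, 1.5, 210°): r_1=5.6940, r_2=1.0000, r_3=0.5176, r_4=0.5774, r_5=0.5176, r_6=0.5774, r_7=1.9319 — all match ✓
Unique over the lattice → pose = (1.5, 1.5, 210°).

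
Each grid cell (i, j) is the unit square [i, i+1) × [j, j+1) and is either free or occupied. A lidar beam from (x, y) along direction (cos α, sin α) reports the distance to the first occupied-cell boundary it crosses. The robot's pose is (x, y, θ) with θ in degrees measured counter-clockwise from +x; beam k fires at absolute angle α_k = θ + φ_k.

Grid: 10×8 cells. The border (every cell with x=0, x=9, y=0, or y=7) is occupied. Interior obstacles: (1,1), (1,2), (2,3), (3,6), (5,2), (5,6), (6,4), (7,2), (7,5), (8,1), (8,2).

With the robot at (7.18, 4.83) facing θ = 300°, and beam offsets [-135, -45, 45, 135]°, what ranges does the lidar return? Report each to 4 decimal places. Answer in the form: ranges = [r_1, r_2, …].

beam 1: φ=-135°, α=165°
  cosα=-0.9659 sinα=0.2588 | (7,4) | tMaxX 0.1863 tMaxY 0.6568 | tΔX 1.0353 tΔY 3.8637
    t=0.1863 [x] (6,4) — stop
  → r_1 = 0.1863
beam 2: φ=-45°, α=255°
  cosα=-0.2588 sinα=-0.9659 | (7,4) | tMaxX 0.6955 tMaxY 0.8593 | tΔX 3.8637 tΔY 1.0353
    t=0.6955 [x] (6,4) — stop
  → r_2 = 0.6955
beam 3: φ=45°, α=345°
  cosα=0.9659 sinα=-0.2588 | (7,4) | tMaxX 0.8489 tMaxY 3.2069 | tΔX 1.0353 tΔY 3.8637
    t=0.8489 [x] (8,4)
    t=1.8842 [x] (9,4) — stop
  → r_3 = 1.8842
beam 4: φ=135°, α=75°
  cosα=0.2588 sinα=0.9659 | (7,4) | tMaxX 3.1682 tMaxY 0.1760 | tΔX 3.8637 tΔY 1.0353
    t=0.1760 [y] (7,5) — stop
  → r_4 = 0.1760

ranges = [0.1863, 0.6955, 1.8842, 0.1760]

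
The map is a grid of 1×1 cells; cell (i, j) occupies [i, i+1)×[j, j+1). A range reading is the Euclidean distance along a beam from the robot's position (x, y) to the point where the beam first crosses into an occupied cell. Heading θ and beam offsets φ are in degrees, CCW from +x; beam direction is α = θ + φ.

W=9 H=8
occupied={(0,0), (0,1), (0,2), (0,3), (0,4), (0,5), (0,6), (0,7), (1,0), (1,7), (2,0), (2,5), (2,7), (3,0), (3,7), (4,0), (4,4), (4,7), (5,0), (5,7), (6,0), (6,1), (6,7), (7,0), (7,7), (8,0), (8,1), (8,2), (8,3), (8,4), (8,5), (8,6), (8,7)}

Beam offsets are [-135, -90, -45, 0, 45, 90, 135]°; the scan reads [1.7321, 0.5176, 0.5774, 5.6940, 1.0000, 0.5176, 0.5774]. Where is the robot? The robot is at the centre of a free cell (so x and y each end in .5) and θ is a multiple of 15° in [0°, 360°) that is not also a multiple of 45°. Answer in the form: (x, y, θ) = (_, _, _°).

(x, y, θ) = (2.5, 6.5, 345°)

Enumerate (i+0.5, j+0.5, θ) over the 39 free cells and 16 admissible headings. For each, cast all 7 beams and compare to the given ranges.
  (7.5, 2.5, 240°): beam 1 = 4.6587 ≠ 1.7321 ✗
  (7.5, 2.5, 105°): beam 1 = 0.5774 ≠ 1.7321 ✗
  (7.5, 3.5, 75°): beam 1 = 1.0000 ≠ 1.7321 ✗
  (4.5, 5.5, 150°): beam 1 = 3.6235 ≠ 1.7321 ✗
  …
  (2.5, 6.5, 345°): r_1=1.7321, r_2=0.5176, r_3=0.5774, r_4=5.6940, r_5=1.0000, r_6=0.5176, r_7=0.5774 — all match ✓
Unique over the lattice → pose = (2.5, 6.5, 345°).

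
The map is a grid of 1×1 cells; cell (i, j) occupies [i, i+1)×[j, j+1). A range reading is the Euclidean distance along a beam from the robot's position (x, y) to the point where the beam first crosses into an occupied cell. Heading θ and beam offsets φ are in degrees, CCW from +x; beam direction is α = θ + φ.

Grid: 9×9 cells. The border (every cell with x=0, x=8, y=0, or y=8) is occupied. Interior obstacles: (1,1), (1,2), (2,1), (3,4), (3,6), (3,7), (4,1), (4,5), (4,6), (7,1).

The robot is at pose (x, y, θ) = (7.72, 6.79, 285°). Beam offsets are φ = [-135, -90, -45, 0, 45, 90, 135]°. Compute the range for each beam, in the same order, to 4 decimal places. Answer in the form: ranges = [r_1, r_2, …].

ranges = [2.4200, 2.8160, 5.5310, 1.0818, 0.3233, 0.2899, 0.5600]

beam 1: φ=-135°, α=150°
  cosα=-0.8660 sinα=0.5000 | (7,6) | tMaxX 0.8314 tMaxY 0.4200 | tΔX 1.1547 tΔY 2.0000
    t=0.4200 [y] (7,7)
    t=0.8314 [x] (6,7)
    t=1.9861 [x] (5,7)
    t=2.4200 [y] (5,8) — stop
  → r_1 = 2.4200
beam 2: φ=-90°, α=195°
  cosα=-0.9659 sinα=-0.2588 | (7,6) | tMaxX 0.7454 tMaxY 3.0523 | tΔX 1.0353 tΔY 3.8637
    t=0.7454 [x] (6,6)
    t=1.7807 [x] (5,6)
    t=2.8160 [x] (4,6) — stop
  → r_2 = 2.8160
beam 3: φ=-45°, α=240°
  cosα=-0.5000 sinα=-0.8660 | (7,6) | tMaxX 1.4400 tMaxY 0.9122 | tΔX 2.0000 tΔY 1.1547
    t=0.9122 [y] (7,5)
    t=1.4400 [x] (6,5)
    t=2.0669 [y] (6,4)
    t=3.2216 [y] (6,3)
    t=3.4400 [x] (5,3)
    t=4.3763 [y] (5,2)
    t=5.4400 [x] (4,2)
    t=5.5310 [y] (4,1) — stop
  → r_3 = 5.5310
beam 4: φ=0°, α=285°
  cosα=0.2588 sinα=-0.9659 | (7,6) | tMaxX 1.0818 tMaxY 0.8179 | tΔX 3.8637 tΔY 1.0353
    t=0.8179 [y] (7,5)
    t=1.0818 [x] (8,5) — stop
  → r_4 = 1.0818
beam 5: φ=45°, α=330°
  cosα=0.8660 sinα=-0.5000 | (7,6) | tMaxX 0.3233 tMaxY 1.5800 | tΔX 1.1547 tΔY 2.0000
    t=0.3233 [x] (8,6) — stop
  → r_5 = 0.3233
beam 6: φ=90°, α=15°
  cosα=0.9659 sinα=0.2588 | (7,6) | tMaxX 0.2899 tMaxY 0.8114 | tΔX 1.0353 tΔY 3.8637
    t=0.2899 [x] (8,6) — stop
  → r_6 = 0.2899
beam 7: φ=135°, α=60°
  cosα=0.5000 sinα=0.8660 | (7,6) | tMaxX 0.5600 tMaxY 0.2425 | tΔX 2.0000 tΔY 1.1547
    t=0.2425 [y] (7,7)
    t=0.5600 [x] (8,7) — stop
  → r_7 = 0.5600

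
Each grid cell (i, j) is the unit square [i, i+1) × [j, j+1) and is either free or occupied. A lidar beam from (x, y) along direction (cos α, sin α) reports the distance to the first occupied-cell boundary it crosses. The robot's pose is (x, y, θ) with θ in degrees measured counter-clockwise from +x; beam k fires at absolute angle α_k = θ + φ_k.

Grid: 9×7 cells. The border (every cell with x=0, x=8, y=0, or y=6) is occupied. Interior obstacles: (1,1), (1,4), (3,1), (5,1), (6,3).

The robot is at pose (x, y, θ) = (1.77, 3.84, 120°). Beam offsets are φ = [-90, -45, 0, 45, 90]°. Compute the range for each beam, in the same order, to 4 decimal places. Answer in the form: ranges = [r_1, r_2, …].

beam 1: φ=-90°, α=30°
  dir = (cos 30°, sin 30°) = (0.8660, 0.5000); from cell (1,3)
  next x-line at t=0.2656, next y-line at t=0.3200; Δt_x=1.1547, Δt_y=2.0000
    x: enter (2,3) at t=0.2656
    y: enter (2,4) at t=0.3200
    x: enter (3,4) at t=1.4203
    y: enter (3,5) at t=2.3200
    x: enter (4,5) at t=2.5750
    x: enter (5,5) at t=3.7297
    y: enter (5,6) at t=4.3200 ← occupied
  → r_1 = 4.3200
beam 2: φ=-45°, α=75°
  dir = (cos 75°, sin 75°) = (0.2588, 0.9659); from cell (1,3)
  next x-line at t=0.8887, next y-line at t=0.1656; Δt_x=3.8637, Δt_y=1.0353
    y: enter (1,4) at t=0.1656 ← occupied
  → r_2 = 0.1656
beam 3: φ=0°, α=120°
  dir = (cos 120°, sin 120°) = (-0.5000, 0.8660); from cell (1,3)
  next x-line at t=1.5400, next y-line at t=0.1848; Δt_x=2.0000, Δt_y=1.1547
    y: enter (1,4) at t=0.1848 ← occupied
  → r_3 = 0.1848
beam 4: φ=45°, α=165°
  dir = (cos 165°, sin 165°) = (-0.9659, 0.2588); from cell (1,3)
  next x-line at t=0.7972, next y-line at t=0.6182; Δt_x=1.0353, Δt_y=3.8637
    y: enter (1,4) at t=0.6182 ← occupied
  → r_4 = 0.6182
beam 5: φ=90°, α=210°
  dir = (cos 210°, sin 210°) = (-0.8660, -0.5000); from cell (1,3)
  next x-line at t=0.8891, next y-line at t=1.6800; Δt_x=1.1547, Δt_y=2.0000
    x: enter (0,3) at t=0.8891 ← occupied
  → r_5 = 0.8891

ranges = [4.3200, 0.1656, 0.1848, 0.6182, 0.8891]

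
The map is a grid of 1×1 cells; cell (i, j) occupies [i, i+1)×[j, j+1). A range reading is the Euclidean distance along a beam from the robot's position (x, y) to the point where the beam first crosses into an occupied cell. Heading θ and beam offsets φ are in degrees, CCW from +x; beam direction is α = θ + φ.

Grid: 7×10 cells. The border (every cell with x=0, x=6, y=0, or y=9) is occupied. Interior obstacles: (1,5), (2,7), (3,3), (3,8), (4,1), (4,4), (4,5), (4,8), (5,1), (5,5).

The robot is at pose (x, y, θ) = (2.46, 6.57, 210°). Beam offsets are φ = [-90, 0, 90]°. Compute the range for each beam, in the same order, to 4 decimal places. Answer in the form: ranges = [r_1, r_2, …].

ranges = [0.4965, 1.1400, 2.9676]

beam 1: φ=-90°, α=120°
  d=(-0.5000,0.8660)  start (2,6)  tX=0.9200 tY=0.4965  stride 1/|dx|=2.0000 1/|dy|=1.1547
    cross y-line → (2,7), t=0.4965 (wall)
  → r_1 = 0.4965
beam 2: φ=0°, α=210°
  d=(-0.8660,-0.5000)  start (2,6)  tX=0.5312 tY=1.1400  stride 1/|dx|=1.1547 1/|dy|=2.0000
    cross x-line → (1,6), t=0.5312
    cross y-line → (1,5), t=1.1400 (wall)
  → r_2 = 1.1400
beam 3: φ=90°, α=300°
  d=(0.5000,-0.8660)  start (2,6)  tX=1.0800 tY=0.6582  stride 1/|dx|=2.0000 1/|dy|=1.1547
    cross y-line → (2,5), t=0.6582
    cross x-line → (3,5), t=1.0800
    cross y-line → (3,4), t=1.8129
    cross y-line → (3,3), t=2.9676 (wall)
  → r_3 = 2.9676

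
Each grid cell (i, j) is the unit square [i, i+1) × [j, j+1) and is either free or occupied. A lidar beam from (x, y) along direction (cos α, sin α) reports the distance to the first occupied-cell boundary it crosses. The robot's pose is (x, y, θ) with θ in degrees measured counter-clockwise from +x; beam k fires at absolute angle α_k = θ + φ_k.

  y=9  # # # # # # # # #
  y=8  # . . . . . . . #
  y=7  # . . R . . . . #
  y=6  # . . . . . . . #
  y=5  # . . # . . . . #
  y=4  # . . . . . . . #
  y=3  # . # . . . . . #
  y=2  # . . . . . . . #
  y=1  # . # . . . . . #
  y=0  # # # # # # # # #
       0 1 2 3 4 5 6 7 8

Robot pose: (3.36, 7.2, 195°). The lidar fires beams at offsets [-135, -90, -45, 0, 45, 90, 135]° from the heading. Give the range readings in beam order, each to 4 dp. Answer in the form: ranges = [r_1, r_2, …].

ranges = [2.0785, 1.8635, 2.7251, 2.4433, 4.7200, 1.2423, 5.3578]

beam 1: φ=-135°, α=60°
  cosα=0.5000 sinα=0.8660 | (3,7) | tMaxX 1.2800 tMaxY 0.9238 | tΔX 2.0000 tΔY 1.1547
    t=0.9238 [y] (3,8)
    t=1.2800 [x] (4,8)
    t=2.0785 [y] (4,9) — stop
  → r_1 = 2.0785
beam 2: φ=-90°, α=105°
  cosα=-0.2588 sinα=0.9659 | (3,7) | tMaxX 1.3909 tMaxY 0.8282 | tΔX 3.8637 tΔY 1.0353
    t=0.8282 [y] (3,8)
    t=1.3909 [x] (2,8)
    t=1.8635 [y] (2,9) — stop
  → r_2 = 1.8635
beam 3: φ=-45°, α=150°
  cosα=-0.8660 sinα=0.5000 | (3,7) | tMaxX 0.4157 tMaxY 1.6000 | tΔX 1.1547 tΔY 2.0000
    t=0.4157 [x] (2,7)
    t=1.5704 [x] (1,7)
    t=1.6000 [y] (1,8)
    t=2.7251 [x] (0,8) — stop
  → r_3 = 2.7251
beam 4: φ=0°, α=195°
  cosα=-0.9659 sinα=-0.2588 | (3,7) | tMaxX 0.3727 tMaxY 0.7727 | tΔX 1.0353 tΔY 3.8637
    t=0.3727 [x] (2,7)
    t=0.7727 [y] (2,6)
    t=1.4080 [x] (1,6)
    t=2.4433 [x] (0,6) — stop
  → r_4 = 2.4433
beam 5: φ=45°, α=240°
  cosα=-0.5000 sinα=-0.8660 | (3,7) | tMaxX 0.7200 tMaxY 0.2309 | tΔX 2.0000 tΔY 1.1547
    t=0.2309 [y] (3,6)
    t=0.7200 [x] (2,6)
    t=1.3856 [y] (2,5)
    t=2.5403 [y] (2,4)
    t=2.7200 [x] (1,4)
    t=3.6950 [y] (1,3)
    t=4.7200 [x] (0,3) — stop
  → r_5 = 4.7200
beam 6: φ=90°, α=285°
  cosα=0.2588 sinα=-0.9659 | (3,7) | tMaxX 2.4728 tMaxY 0.2071 | tΔX 3.8637 tΔY 1.0353
    t=0.2071 [y] (3,6)
    t=1.2423 [y] (3,5) — stop
  → r_6 = 1.2423
beam 7: φ=135°, α=330°
  cosα=0.8660 sinα=-0.5000 | (3,7) | tMaxX 0.7390 tMaxY 0.4000 | tΔX 1.1547 tΔY 2.0000
    t=0.4000 [y] (3,6)
    t=0.7390 [x] (4,6)
    t=1.8937 [x] (5,6)
    t=2.4000 [y] (5,5)
    t=3.0484 [x] (6,5)
    t=4.2031 [x] (7,5)
    t=4.4000 [y] (7,4)
    t=5.3578 [x] (8,4) — stop
  → r_7 = 5.3578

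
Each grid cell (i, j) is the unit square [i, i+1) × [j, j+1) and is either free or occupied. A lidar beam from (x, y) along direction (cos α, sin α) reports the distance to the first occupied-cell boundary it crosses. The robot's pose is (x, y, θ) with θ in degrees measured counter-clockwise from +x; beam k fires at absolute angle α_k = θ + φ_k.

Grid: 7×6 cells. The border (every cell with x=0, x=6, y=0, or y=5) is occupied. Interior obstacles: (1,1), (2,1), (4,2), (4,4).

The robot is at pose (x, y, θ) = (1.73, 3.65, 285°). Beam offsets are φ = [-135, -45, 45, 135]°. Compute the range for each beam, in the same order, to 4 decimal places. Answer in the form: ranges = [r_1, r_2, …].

ranges = [0.8429, 1.4600, 2.6212, 1.5588]

beam 1: φ=-135°, α=150°
  dir = (cos 150°, sin 150°) = (-0.8660, 0.5000); from cell (1,3)
  next x-line at t=0.8429, next y-line at t=0.7000; Δt_x=1.1547, Δt_y=2.0000
    y: enter (1,4) at t=0.7000
    x: enter (0,4) at t=0.8429 ← occupied
  → r_1 = 0.8429
beam 2: φ=-45°, α=240°
  dir = (cos 240°, sin 240°) = (-0.5000, -0.8660); from cell (1,3)
  next x-line at t=1.4600, next y-line at t=0.7506; Δt_x=2.0000, Δt_y=1.1547
    y: enter (1,2) at t=0.7506
    x: enter (0,2) at t=1.4600 ← occupied
  → r_2 = 1.4600
beam 3: φ=45°, α=330°
  dir = (cos 330°, sin 330°) = (0.8660, -0.5000); from cell (1,3)
  next x-line at t=0.3118, next y-line at t=1.3000; Δt_x=1.1547, Δt_y=2.0000
    x: enter (2,3) at t=0.3118
    y: enter (2,2) at t=1.3000
    x: enter (3,2) at t=1.4665
    x: enter (4,2) at t=2.6212 ← occupied
  → r_3 = 2.6212
beam 4: φ=135°, α=60°
  dir = (cos 60°, sin 60°) = (0.5000, 0.8660); from cell (1,3)
  next x-line at t=0.5400, next y-line at t=0.4041; Δt_x=2.0000, Δt_y=1.1547
    y: enter (1,4) at t=0.4041
    x: enter (2,4) at t=0.5400
    y: enter (2,5) at t=1.5588 ← occupied
  → r_4 = 1.5588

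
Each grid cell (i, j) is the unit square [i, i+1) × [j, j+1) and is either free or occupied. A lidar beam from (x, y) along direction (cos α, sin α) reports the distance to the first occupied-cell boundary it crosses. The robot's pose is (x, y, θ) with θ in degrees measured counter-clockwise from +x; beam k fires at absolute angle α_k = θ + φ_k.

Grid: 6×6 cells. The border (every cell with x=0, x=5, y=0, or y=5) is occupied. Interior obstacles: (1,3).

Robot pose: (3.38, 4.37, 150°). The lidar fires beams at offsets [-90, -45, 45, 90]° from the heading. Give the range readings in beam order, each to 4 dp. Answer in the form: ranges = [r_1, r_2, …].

ranges = [0.7275, 0.6522, 1.4296, 3.8913]

beam 1: φ=-90°, α=60°
  direction (0.5000, 0.8660); cell (3,4); t to first gridline: x 1.2400, y 0.7275 (then +2.0000 / +1.1547)
    (3,5) via y @ 0.7275  # hit
  → r_1 = 0.7275
beam 2: φ=-45°, α=105°
  direction (-0.2588, 0.9659); cell (3,4); t to first gridline: x 1.4682, y 0.6522 (then +3.8637 / +1.0353)
    (3,5) via y @ 0.6522  # hit
  → r_2 = 0.6522
beam 3: φ=45°, α=195°
  direction (-0.9659, -0.2588); cell (3,4); t to first gridline: x 0.3934, y 1.4296 (then +1.0353 / +3.8637)
    (2,4) via x @ 0.3934
    (1,4) via x @ 1.4287
    (1,3) via y @ 1.4296  # hit
  → r_3 = 1.4296
beam 4: φ=90°, α=240°
  direction (-0.5000, -0.8660); cell (3,4); t to first gridline: x 0.7600, y 0.4272 (then +2.0000 / +1.1547)
    (3,3) via y @ 0.4272
    (2,3) via x @ 0.7600
    (2,2) via y @ 1.5819
    (2,1) via y @ 2.7366
    (1,1) via x @ 2.7600
    (1,0) via y @ 3.8913  # hit
  → r_4 = 3.8913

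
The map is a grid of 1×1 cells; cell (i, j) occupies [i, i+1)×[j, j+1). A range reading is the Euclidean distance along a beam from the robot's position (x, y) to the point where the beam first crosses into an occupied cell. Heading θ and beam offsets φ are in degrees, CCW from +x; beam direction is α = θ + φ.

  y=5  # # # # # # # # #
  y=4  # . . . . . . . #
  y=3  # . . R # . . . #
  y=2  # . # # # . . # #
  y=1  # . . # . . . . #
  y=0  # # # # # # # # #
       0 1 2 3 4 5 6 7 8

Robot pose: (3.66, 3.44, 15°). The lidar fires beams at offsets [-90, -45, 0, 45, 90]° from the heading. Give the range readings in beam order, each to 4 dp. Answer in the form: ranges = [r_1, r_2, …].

beam 1: φ=-90°, α=285°
  d=(0.2588,-0.9659)  start (3,3)  tX=1.3137 tY=0.4555  stride 1/|dx|=3.8637 1/|dy|=1.0353
    cross y-line → (3,2), t=0.4555 (wall)
  → r_1 = 0.4555
beam 2: φ=-45°, α=330°
  d=(0.8660,-0.5000)  start (3,3)  tX=0.3926 tY=0.8800  stride 1/|dx|=1.1547 1/|dy|=2.0000
    cross x-line → (4,3), t=0.3926 (wall)
  → r_2 = 0.3926
beam 3: φ=0°, α=15°
  d=(0.9659,0.2588)  start (3,3)  tX=0.3520 tY=2.1637  stride 1/|dx|=1.0353 1/|dy|=3.8637
    cross x-line → (4,3), t=0.3520 (wall)
  → r_3 = 0.3520
beam 4: φ=45°, α=60°
  d=(0.5000,0.8660)  start (3,3)  tX=0.6800 tY=0.6466  stride 1/|dx|=2.0000 1/|dy|=1.1547
    cross y-line → (3,4), t=0.6466
    cross x-line → (4,4), t=0.6800
    cross y-line → (4,5), t=1.8013 (wall)
  → r_4 = 1.8013
beam 5: φ=90°, α=105°
  d=(-0.2588,0.9659)  start (3,3)  tX=2.5500 tY=0.5798  stride 1/|dx|=3.8637 1/|dy|=1.0353
    cross y-line → (3,4), t=0.5798
    cross y-line → (3,5), t=1.6150 (wall)
  → r_5 = 1.6150

ranges = [0.4555, 0.3926, 0.3520, 1.8013, 1.6150]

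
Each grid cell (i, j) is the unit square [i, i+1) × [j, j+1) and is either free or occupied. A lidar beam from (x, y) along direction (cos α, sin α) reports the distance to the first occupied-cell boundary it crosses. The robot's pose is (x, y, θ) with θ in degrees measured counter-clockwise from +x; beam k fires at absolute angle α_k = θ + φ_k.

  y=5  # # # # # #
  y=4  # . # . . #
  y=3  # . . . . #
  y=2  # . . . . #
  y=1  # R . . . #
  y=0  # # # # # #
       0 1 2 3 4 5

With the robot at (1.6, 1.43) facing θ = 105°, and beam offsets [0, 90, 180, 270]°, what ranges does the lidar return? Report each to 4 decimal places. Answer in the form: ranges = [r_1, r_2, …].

ranges = [2.3182, 0.6212, 0.4452, 3.5199]

beam 1: φ=0°, α=105°
  dir = (cos 105°, sin 105°) = (-0.2588, 0.9659); from cell (1,1)
  next x-line at t=2.3182, next y-line at t=0.5901; Δt_x=3.8637, Δt_y=1.0353
    y: enter (1,2) at t=0.5901
    y: enter (1,3) at t=1.6254
    x: enter (0,3) at t=2.3182 ← occupied
  → r_1 = 2.3182
beam 2: φ=90°, α=195°
  dir = (cos 195°, sin 195°) = (-0.9659, -0.2588); from cell (1,1)
  next x-line at t=0.6212, next y-line at t=1.6614; Δt_x=1.0353, Δt_y=3.8637
    x: enter (0,1) at t=0.6212 ← occupied
  → r_2 = 0.6212
beam 3: φ=180°, α=285°
  dir = (cos 285°, sin 285°) = (0.2588, -0.9659); from cell (1,1)
  next x-line at t=1.5455, next y-line at t=0.4452; Δt_x=3.8637, Δt_y=1.0353
    y: enter (1,0) at t=0.4452 ← occupied
  → r_3 = 0.4452
beam 4: φ=270°, α=15°
  dir = (cos 15°, sin 15°) = (0.9659, 0.2588); from cell (1,1)
  next x-line at t=0.4141, next y-line at t=2.2023; Δt_x=1.0353, Δt_y=3.8637
    x: enter (2,1) at t=0.4141
    x: enter (3,1) at t=1.4494
    y: enter (3,2) at t=2.2023
    x: enter (4,2) at t=2.4847
    x: enter (5,2) at t=3.5199 ← occupied
  → r_4 = 3.5199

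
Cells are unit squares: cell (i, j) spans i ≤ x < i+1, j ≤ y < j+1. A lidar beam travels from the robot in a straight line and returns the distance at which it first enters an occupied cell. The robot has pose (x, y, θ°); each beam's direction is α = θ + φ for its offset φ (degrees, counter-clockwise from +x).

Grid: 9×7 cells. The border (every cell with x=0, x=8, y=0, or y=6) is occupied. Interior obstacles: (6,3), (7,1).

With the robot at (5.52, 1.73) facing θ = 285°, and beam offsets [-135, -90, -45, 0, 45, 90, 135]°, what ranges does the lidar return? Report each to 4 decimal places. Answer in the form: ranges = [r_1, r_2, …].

ranges = [5.2192, 2.8205, 0.8429, 0.7558, 1.4600, 2.5675, 1.4665]

beam 1: φ=-135°, α=150°
  direction (-0.8660, 0.5000); cell (5,1); t to first gridline: x 0.6004, y 0.5400 (then +1.1547 / +2.0000)
    (5,2) via y @ 0.5400
    (4,2) via x @ 0.6004
    (3,2) via x @ 1.7551
    (3,3) via y @ 2.5400
    (2,3) via x @ 2.9098
    (1,3) via x @ 4.0645
    (1,4) via y @ 4.5400
    (0,4) via x @ 5.2192  # hit
  → r_1 = 5.2192
beam 2: φ=-90°, α=195°
  direction (-0.9659, -0.2588); cell (5,1); t to first gridline: x 0.5383, y 2.8205 (then +1.0353 / +3.8637)
    (4,1) via x @ 0.5383
    (3,1) via x @ 1.5736
    (2,1) via x @ 2.6089
    (2,0) via y @ 2.8205  # hit
  → r_2 = 2.8205
beam 3: φ=-45°, α=240°
  direction (-0.5000, -0.8660); cell (5,1); t to first gridline: x 1.0400, y 0.8429 (then +2.0000 / +1.1547)
    (5,0) via y @ 0.8429  # hit
  → r_3 = 0.8429
beam 4: φ=0°, α=285°
  direction (0.2588, -0.9659); cell (5,1); t to first gridline: x 1.8546, y 0.7558 (then +3.8637 / +1.0353)
    (5,0) via y @ 0.7558  # hit
  → r_4 = 0.7558
beam 5: φ=45°, α=330°
  direction (0.8660, -0.5000); cell (5,1); t to first gridline: x 0.5543, y 1.4600 (then +1.1547 / +2.0000)
    (6,1) via x @ 0.5543
    (6,0) via y @ 1.4600  # hit
  → r_5 = 1.4600
beam 6: φ=90°, α=15°
  direction (0.9659, 0.2588); cell (5,1); t to first gridline: x 0.4969, y 1.0432 (then +1.0353 / +3.8637)
    (6,1) via x @ 0.4969
    (6,2) via y @ 1.0432
    (7,2) via x @ 1.5322
    (8,2) via x @ 2.5675  # hit
  → r_6 = 2.5675
beam 7: φ=135°, α=60°
  direction (0.5000, 0.8660); cell (5,1); t to first gridline: x 0.9600, y 0.3118 (then +2.0000 / +1.1547)
    (5,2) via y @ 0.3118
    (6,2) via x @ 0.9600
    (6,3) via y @ 1.4665  # hit
  → r_7 = 1.4665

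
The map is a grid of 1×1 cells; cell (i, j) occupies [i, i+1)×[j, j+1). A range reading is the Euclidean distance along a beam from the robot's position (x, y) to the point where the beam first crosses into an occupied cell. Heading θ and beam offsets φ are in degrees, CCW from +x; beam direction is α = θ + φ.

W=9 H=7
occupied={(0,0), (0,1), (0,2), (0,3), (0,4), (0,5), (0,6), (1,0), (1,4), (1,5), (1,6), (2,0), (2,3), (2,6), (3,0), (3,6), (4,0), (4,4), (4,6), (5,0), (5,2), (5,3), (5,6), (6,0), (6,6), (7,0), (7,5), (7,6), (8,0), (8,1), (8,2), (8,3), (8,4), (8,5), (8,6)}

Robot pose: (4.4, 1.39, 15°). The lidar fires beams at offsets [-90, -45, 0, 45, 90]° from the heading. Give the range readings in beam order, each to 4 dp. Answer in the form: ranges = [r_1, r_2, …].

ranges = [0.4038, 0.7800, 3.7270, 1.2000, 4.7726]

beam 1: φ=-90°, α=285°
  direction (0.2588, -0.9659); cell (4,1); t to first gridline: x 2.3182, y 0.4038 (then +3.8637 / +1.0353)
    (4,0) via y @ 0.4038  # hit
  → r_1 = 0.4038
beam 2: φ=-45°, α=330°
  direction (0.8660, -0.5000); cell (4,1); t to first gridline: x 0.6928, y 0.7800 (then +1.1547 / +2.0000)
    (5,1) via x @ 0.6928
    (5,0) via y @ 0.7800  # hit
  → r_2 = 0.7800
beam 3: φ=0°, α=15°
  direction (0.9659, 0.2588); cell (4,1); t to first gridline: x 0.6212, y 2.3569 (then +1.0353 / +3.8637)
    (5,1) via x @ 0.6212
    (6,1) via x @ 1.6564
    (6,2) via y @ 2.3569
    (7,2) via x @ 2.6917
    (8,2) via x @ 3.7270  # hit
  → r_3 = 3.7270
beam 4: φ=45°, α=60°
  direction (0.5000, 0.8660); cell (4,1); t to first gridline: x 1.2000, y 0.7044 (then +2.0000 / +1.1547)
    (4,2) via y @ 0.7044
    (5,2) via x @ 1.2000  # hit
  → r_4 = 1.2000
beam 5: φ=90°, α=105°
  direction (-0.2588, 0.9659); cell (4,1); t to first gridline: x 1.5455, y 0.6315 (then +3.8637 / +1.0353)
    (4,2) via y @ 0.6315
    (3,2) via x @ 1.5455
    (3,3) via y @ 1.6668
    (3,4) via y @ 2.7021
    (3,5) via y @ 3.7373
    (3,6) via y @ 4.7726  # hit
  → r_5 = 4.7726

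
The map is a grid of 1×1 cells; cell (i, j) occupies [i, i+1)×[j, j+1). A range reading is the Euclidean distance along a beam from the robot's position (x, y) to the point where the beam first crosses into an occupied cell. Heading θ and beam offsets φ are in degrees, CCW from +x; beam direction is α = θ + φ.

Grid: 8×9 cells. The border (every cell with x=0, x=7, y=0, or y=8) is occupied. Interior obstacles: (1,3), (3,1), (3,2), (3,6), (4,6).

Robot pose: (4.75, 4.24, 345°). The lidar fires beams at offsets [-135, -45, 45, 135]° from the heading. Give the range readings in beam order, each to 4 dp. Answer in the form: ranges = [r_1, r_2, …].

beam 1: φ=-135°, α=210°
  dir = (cos 210°, sin 210°) = (-0.8660, -0.5000); from cell (4,4)
  next x-line at t=0.8660, next y-line at t=0.4800; Δt_x=1.1547, Δt_y=2.0000
    y: enter (4,3) at t=0.4800
    x: enter (3,3) at t=0.8660
    x: enter (2,3) at t=2.0207
    y: enter (2,2) at t=2.4800
    x: enter (1,2) at t=3.1754
    x: enter (0,2) at t=4.3301 ← occupied
  → r_1 = 4.3301
beam 2: φ=-45°, α=300°
  dir = (cos 300°, sin 300°) = (0.5000, -0.8660); from cell (4,4)
  next x-line at t=0.5000, next y-line at t=0.2771; Δt_x=2.0000, Δt_y=1.1547
    y: enter (4,3) at t=0.2771
    x: enter (5,3) at t=0.5000
    y: enter (5,2) at t=1.4318
    x: enter (6,2) at t=2.5000
    y: enter (6,1) at t=2.5865
    y: enter (6,0) at t=3.7412 ← occupied
  → r_2 = 3.7412
beam 3: φ=45°, α=30°
  dir = (cos 30°, sin 30°) = (0.8660, 0.5000); from cell (4,4)
  next x-line at t=0.2887, next y-line at t=1.5200; Δt_x=1.1547, Δt_y=2.0000
    x: enter (5,4) at t=0.2887
    x: enter (6,4) at t=1.4434
    y: enter (6,5) at t=1.5200
    x: enter (7,5) at t=2.5981 ← occupied
  → r_3 = 2.5981
beam 4: φ=135°, α=120°
  dir = (cos 120°, sin 120°) = (-0.5000, 0.8660); from cell (4,4)
  next x-line at t=1.5000, next y-line at t=0.8776; Δt_x=2.0000, Δt_y=1.1547
    y: enter (4,5) at t=0.8776
    x: enter (3,5) at t=1.5000
    y: enter (3,6) at t=2.0323 ← occupied
  → r_4 = 2.0323

ranges = [4.3301, 3.7412, 2.5981, 2.0323]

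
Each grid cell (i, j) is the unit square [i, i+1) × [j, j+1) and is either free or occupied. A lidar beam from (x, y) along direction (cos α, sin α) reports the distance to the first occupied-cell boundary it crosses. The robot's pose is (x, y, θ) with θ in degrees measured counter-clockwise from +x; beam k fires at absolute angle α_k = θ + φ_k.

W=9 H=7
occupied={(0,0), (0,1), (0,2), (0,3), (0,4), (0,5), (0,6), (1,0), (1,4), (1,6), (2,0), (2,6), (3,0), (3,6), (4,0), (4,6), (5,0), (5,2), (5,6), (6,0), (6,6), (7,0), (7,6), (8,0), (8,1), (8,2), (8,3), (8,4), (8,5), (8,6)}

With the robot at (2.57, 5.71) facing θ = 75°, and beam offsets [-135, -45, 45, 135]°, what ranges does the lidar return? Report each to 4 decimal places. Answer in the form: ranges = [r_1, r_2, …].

ranges = [5.4386, 0.5800, 0.3349, 1.4200]

beam 1: φ=-135°, α=300°
  direction (0.5000, -0.8660); cell (2,5); t to first gridline: x 0.8600, y 0.8198 (then +2.0000 / +1.1547)
    (2,4) via y @ 0.8198
    (3,4) via x @ 0.8600
    (3,3) via y @ 1.9745
    (4,3) via x @ 2.8600
    (4,2) via y @ 3.1292
    (4,1) via y @ 4.2839
    (5,1) via x @ 4.8600
    (5,0) via y @ 5.4386  # hit
  → r_1 = 5.4386
beam 2: φ=-45°, α=30°
  direction (0.8660, 0.5000); cell (2,5); t to first gridline: x 0.4965, y 0.5800 (then +1.1547 / +2.0000)
    (3,5) via x @ 0.4965
    (3,6) via y @ 0.5800  # hit
  → r_2 = 0.5800
beam 3: φ=45°, α=120°
  direction (-0.5000, 0.8660); cell (2,5); t to first gridline: x 1.1400, y 0.3349 (then +2.0000 / +1.1547)
    (2,6) via y @ 0.3349  # hit
  → r_3 = 0.3349
beam 4: φ=135°, α=210°
  direction (-0.8660, -0.5000); cell (2,5); t to first gridline: x 0.6582, y 1.4200 (then +1.1547 / +2.0000)
    (1,5) via x @ 0.6582
    (1,4) via y @ 1.4200  # hit
  → r_4 = 1.4200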